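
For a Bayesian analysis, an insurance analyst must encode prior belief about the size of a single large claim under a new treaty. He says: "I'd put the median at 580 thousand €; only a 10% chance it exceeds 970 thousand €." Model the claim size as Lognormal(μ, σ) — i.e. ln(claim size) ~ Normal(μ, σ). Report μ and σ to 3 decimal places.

If T ~ Lognormal(μ,σ) then ln T ~ Normal(μ,σ), so the p-quantile of ln T is μ + z_p·σ.
ln(580) = 6.363 and ln(970) = 6.877; z_{0.5} = 0, z_{0.9} = 1.282.
σ = (6.877 − 6.363)/(1.282 − (0)) = 0.401.
μ = 6.363 − (0)·0.401 = 6.363.

μ ≈ 6.363, σ ≈ 0.401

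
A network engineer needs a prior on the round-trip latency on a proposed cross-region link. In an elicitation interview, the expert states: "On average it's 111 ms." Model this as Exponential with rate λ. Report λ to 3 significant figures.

λ ≈ 0.00901

Exponential mean = 1/λ, so λ = 1/111.0 = 0.00901.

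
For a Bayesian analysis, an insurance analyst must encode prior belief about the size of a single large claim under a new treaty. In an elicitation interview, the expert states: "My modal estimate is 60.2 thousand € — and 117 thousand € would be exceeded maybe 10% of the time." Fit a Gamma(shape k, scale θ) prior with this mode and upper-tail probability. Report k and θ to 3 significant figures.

Gamma(k,θ) with k>1 has mode (k−1)θ, so θ = 60.2/(k−1).
Need P(X < 117) = 0.9 with θ tied to k this way. Start at k = 2, θ = 60.2: P(X<117) ≈ 0.578.
Too low — raise k to concentrate. Iterating converges to k ≈ 5.34.
Then θ = 60.2/(5.34−1) ≈ 13.9.

k ≈ 5.34, θ ≈ 13.9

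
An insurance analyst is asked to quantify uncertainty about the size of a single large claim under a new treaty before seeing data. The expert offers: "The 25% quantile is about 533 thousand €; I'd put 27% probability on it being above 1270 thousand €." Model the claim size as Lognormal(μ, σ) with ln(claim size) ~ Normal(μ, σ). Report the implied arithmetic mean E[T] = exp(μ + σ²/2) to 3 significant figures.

E[T] ≈ 1050 thousand €

If T ~ Lognormal(μ,σ) then ln T ~ Normal(μ,σ), so the p-quantile of ln T is μ + z_p·σ.
ln(533) = 6.279 and ln(1270) = 7.147; z_{0.25} = -0.6745, z_{0.73} = 0.6128.
σ = (7.147 − 6.279)/(0.6128 − (-0.6745)) = 0.674.
μ = 6.279 − (-0.6745)·0.674 = 6.733.
E[T] = exp(μ + σ²/2) = exp(6.733 + 0.2275) = 1050 thousand €.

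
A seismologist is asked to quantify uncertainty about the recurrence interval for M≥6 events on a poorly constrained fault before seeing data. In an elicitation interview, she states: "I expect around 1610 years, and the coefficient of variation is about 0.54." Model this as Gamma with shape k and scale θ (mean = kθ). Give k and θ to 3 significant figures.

For Gamma(k, scale θ): mean = kθ, variance = kθ², so CV = 1/√k.
CV = 0.54, hence k = 1/CV² = 3.43.
Then θ = mean/k = 1610/3.43 = 469.

k ≈ 3.43, θ ≈ 469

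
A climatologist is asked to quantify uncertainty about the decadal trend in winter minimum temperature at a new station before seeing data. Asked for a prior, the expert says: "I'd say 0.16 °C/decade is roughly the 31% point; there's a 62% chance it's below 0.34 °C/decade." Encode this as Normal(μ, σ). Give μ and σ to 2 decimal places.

The p-quantile of Normal(μ,σ) is μ + z_p·σ, with z_{0.31} = -0.4959 and z_{0.62} = 0.3055.
Eliminate σ: μ = (z₂·x₁ − z₁·x₂)/(z₂ − z₁) = (0.3055·0.16 − (-0.4959)·0.34)/0.8013 = 0.27.
Then σ = (x₂ − x₁)/(z₂ − z₁) = (0.34 − 0.16)/0.8013 = 0.22.

μ = 0.27, σ = 0.22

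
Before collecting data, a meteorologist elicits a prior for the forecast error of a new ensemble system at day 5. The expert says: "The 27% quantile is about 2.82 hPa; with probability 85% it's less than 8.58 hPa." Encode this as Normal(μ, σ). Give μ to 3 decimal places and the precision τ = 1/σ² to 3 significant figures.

The p-quantile of Normal(μ,σ) is μ + z_p·σ, with z_{0.27} = -0.6128 and z_{0.85} = 1.036.
Eliminate σ: μ = (z₂·x₁ − z₁·x₂)/(z₂ − z₁) = (1.036·2.82 − (-0.6128)·8.58)/1.649 = 4.960.
Then σ = (x₂ − x₁)/(z₂ − z₁) = (8.58 − 2.82)/1.649 = 3.493.
Precision τ = 1/σ² = 1/3.493² = 0.082.

μ = 4.960, τ = 0.082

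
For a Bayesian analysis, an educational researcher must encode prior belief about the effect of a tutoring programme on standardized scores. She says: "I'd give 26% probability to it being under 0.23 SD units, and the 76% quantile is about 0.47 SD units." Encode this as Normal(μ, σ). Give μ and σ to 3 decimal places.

The p-quantile of Normal(μ,σ) is μ + z_p·σ, with z_{0.26} = -0.6433 and z_{0.76} = 0.7063.
Eliminate σ: μ = (z₂·x₁ − z₁·x₂)/(z₂ − z₁) = (0.7063·0.23 − (-0.6433)·0.47)/1.35 = 0.344.
Then σ = (x₂ − x₁)/(z₂ − z₁) = (0.47 − 0.23)/1.35 = 0.178.

μ = 0.344, σ = 0.178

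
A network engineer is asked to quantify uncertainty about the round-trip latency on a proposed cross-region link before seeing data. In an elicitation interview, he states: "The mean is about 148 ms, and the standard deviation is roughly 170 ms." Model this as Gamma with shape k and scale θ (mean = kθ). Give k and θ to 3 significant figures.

k ≈ 0.758, θ ≈ 195

For Gamma(k, scale θ): mean = kθ, variance = kθ², so CV = 1/√k.
CV = SD/mean = 170/148 = 1.149, hence k = 1/CV² = 0.758.
Then θ = mean/k = 148/0.758 = 195.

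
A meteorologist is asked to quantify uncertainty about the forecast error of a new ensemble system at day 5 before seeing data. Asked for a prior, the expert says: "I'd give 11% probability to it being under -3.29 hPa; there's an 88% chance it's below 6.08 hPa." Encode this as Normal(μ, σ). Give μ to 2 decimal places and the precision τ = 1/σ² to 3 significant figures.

μ = 1.50, τ = 0.0657

For Normal(μ,σ), the p-quantile is μ + z_p·σ. Here z_{0.11} = -1.227, z_{0.88} = 1.175.
So -3.29 = μ − 1.227σ and 6.08 = μ + 1.175σ.
Subtracting: σ = (6.08 − -3.29)/(1.175 − (-1.227)) = 3.90.
Then μ = -3.29 − (-1.227)·3.90 = 1.50.
Precision τ = 1/σ² = 1/3.902² = 0.0657.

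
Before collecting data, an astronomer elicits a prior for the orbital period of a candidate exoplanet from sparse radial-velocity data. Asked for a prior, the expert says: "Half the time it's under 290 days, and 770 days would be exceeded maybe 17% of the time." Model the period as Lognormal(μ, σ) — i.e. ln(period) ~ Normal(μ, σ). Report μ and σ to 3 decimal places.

μ ≈ 5.670, σ ≈ 1.023

If T ~ Lognormal(μ,σ) then ln T ~ Normal(μ,σ), so the p-quantile of ln T is μ + z_p·σ.
ln(290) = 5.67 and ln(770) = 6.646; z_{0.5} = 0, z_{0.83} = 0.9542.
σ = (6.646 − 5.67)/(0.9542 − (0)) = 1.023.
μ = 5.67 − (0)·1.023 = 5.670.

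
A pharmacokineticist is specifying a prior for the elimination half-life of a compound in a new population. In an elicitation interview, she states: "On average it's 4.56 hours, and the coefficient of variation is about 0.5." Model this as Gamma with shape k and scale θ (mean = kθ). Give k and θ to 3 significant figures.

For Gamma(k, scale θ): mean = kθ, variance = kθ², so CV = 1/√k.
CV = 0.5, hence k = 1/CV² = 4.
Then θ = mean/k = 4.56/4 = 1.14.

k ≈ 4, θ ≈ 1.14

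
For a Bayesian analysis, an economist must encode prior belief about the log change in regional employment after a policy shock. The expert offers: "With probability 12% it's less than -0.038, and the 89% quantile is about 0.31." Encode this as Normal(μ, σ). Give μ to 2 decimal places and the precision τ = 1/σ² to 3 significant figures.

μ = 0.13, τ = 47.6

The p-quantile of Normal(μ,σ) is μ + z_p·σ, with z_{0.12} = -1.175 and z_{0.89} = 1.227.
Eliminate σ: μ = (z₂·x₁ − z₁·x₂)/(z₂ − z₁) = (1.227·-0.038 − (-1.175)·0.31)/2.402 = 0.13.
Then σ = (x₂ − x₁)/(z₂ − z₁) = (0.31 − -0.038)/2.402 = 0.14.
Precision τ = 1/σ² = 1/0.1449² = 47.6.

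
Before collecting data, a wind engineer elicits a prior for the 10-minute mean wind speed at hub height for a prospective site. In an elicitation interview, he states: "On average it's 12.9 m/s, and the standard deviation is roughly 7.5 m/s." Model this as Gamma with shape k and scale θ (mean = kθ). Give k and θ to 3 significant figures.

k ≈ 2.96, θ ≈ 4.36

For Gamma(k, scale θ): mean = kθ, variance = kθ², so CV = 1/√k.
CV = SD/mean = 7.5/12.9 = 0.5814, hence k = 1/CV² = 2.96.
Then θ = mean/k = 12.9/2.96 = 4.36.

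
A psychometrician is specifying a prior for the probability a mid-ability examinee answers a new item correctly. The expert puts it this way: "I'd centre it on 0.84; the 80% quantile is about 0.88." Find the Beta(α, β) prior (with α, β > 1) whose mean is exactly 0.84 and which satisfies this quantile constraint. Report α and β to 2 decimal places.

With mean 0.84 fixed, write α = 0.84s, β = 0.16s where s = α+β.
Need P(θ < 0.88) = 0.8 under Beta(0.84s, 0.16s). Normal approximation: (q−m)/√(m(1−m)/s) ≈ z_{0.8} = 0.842, so s ≈ 0.84·0.16·(0.842)²/(0.88−0.84)² = 59.5.
At s = 59.5: P(θ<0.88) ≈ 0.795. Adjusting to match 0.8 gives s ≈ 61.63.
So α = 0.84·61.63 ≈ 51.77, β = 0.16·61.63 ≈ 9.86.

α ≈ 51.77, β ≈ 9.86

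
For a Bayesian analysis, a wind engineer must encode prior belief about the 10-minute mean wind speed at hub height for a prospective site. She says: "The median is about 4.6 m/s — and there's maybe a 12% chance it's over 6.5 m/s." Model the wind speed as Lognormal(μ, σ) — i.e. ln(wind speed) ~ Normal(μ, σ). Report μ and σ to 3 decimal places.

μ ≈ 1.526, σ ≈ 0.294

If T ~ Lognormal(μ,σ) then ln T ~ Normal(μ,σ), so the p-quantile of ln T is μ + z_p·σ.
ln(4.6) = 1.526 and ln(6.5) = 1.872; z_{0.5} = 0, z_{0.88} = 1.175.
σ = (1.872 − 1.526)/(1.175 − (0)) = 0.294.
μ = 1.526 − (0)·0.294 = 1.526.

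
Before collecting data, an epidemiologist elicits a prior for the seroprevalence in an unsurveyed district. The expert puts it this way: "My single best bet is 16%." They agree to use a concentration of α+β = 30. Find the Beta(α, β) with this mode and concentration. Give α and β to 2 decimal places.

α = 5.48, β = 24.52

For α,β > 1 the Beta mode is (α−1)/(α+β−2). With α+β = 30, the mode is (α−1)/28.
Set (α−1)/28 = 0.16 → α = 1 + 0.16·28 = 5.48.
β = 30 − α = 24.52.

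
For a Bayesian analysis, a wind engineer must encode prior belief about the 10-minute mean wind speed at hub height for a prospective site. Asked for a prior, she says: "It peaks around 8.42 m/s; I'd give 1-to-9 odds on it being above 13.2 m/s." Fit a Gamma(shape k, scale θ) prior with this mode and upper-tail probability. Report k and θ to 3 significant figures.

k ≈ 10.3, θ ≈ 0.909

Gamma(k,θ) with k>1 has mode (k−1)θ, so θ = 8.42/(k−1).
Need P(X < 13.2) = 0.9 with θ tied to k this way. Start at k = 2, θ = 8.42: P(X<13.2) ≈ 0.465.
Too low — raise k to concentrate. Iterating converges to k ≈ 10.3.
Then θ = 8.42/(10.3−1) ≈ 0.909.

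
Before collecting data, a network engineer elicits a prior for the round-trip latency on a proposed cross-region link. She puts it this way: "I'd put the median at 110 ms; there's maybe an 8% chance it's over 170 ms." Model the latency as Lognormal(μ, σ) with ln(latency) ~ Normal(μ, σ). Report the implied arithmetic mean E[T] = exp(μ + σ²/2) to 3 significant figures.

If T ~ Lognormal(μ,σ) then ln T ~ Normal(μ,σ), so the p-quantile of ln T is μ + z_p·σ.
ln(110) = 4.7 and ln(170) = 5.136; z_{0.5} = 0, z_{0.92} = 1.405.
σ = (5.136 − 4.7)/(1.405 − (0)) = 0.310.
μ = 4.7 − (0)·0.310 = 4.700.
E[T] = exp(μ + σ²/2) = exp(4.700 + 0.0480) = 115 ms.

E[T] ≈ 115 ms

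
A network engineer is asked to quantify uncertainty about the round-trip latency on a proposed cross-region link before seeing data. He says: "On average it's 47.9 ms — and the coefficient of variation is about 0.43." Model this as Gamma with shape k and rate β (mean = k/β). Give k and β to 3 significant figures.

k ≈ 5.41, β ≈ 0.113

For Gamma(k, rate β): mean = k/β, variance = k/β², so CV = 1/√k.
CV = 0.43, hence k = 1/CV² = 5.41.
Then β = k/mean = 5.41/47.9 = 0.113.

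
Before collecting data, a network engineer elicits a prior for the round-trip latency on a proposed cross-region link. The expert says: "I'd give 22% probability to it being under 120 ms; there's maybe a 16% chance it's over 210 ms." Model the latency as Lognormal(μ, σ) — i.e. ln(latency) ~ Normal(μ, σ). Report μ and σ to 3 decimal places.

μ ≈ 5.032, σ ≈ 0.317

If T ~ Lognormal(μ,σ) then ln T ~ Normal(μ,σ), so the p-quantile of ln T is μ + z_p·σ.
ln(120) = 4.787 and ln(210) = 5.347; z_{0.22} = -0.7722, z_{0.84} = 0.9945.
σ = (5.347 − 4.787)/(0.9945 − (-0.7722)) = 0.317.
μ = 4.787 − (-0.7722)·0.317 = 5.032.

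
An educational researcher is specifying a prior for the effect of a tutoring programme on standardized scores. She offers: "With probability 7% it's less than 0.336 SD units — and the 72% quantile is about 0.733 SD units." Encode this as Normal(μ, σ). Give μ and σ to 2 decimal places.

For Normal(μ,σ), the p-quantile is μ + z_p·σ. Here z_{0.07} = -1.476, z_{0.72} = 0.5828.
So 0.336 = μ − 1.476σ and 0.733 = μ + 0.5828σ.
Subtracting: σ = (0.733 − 0.336)/(0.5828 − (-1.476)) = 0.19.
Then μ = 0.336 − (-1.476)·0.19 = 0.62.

μ = 0.62, σ = 0.19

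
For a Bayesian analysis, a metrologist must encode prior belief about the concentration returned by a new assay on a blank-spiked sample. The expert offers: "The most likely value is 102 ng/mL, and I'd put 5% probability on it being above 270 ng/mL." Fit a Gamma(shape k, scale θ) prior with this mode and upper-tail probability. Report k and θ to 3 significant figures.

k ≈ 3.85, θ ≈ 35.8

Gamma(k,θ) with k>1 has mode (k−1)θ, so θ = 102/(k−1).
Need P(X < 270) = 0.95 with θ tied to k this way. Start at k = 2, θ = 102: P(X<270) ≈ 0.742.
Too low — raise k to concentrate. Iterating converges to k ≈ 3.85.
Then θ = 102/(3.85−1) ≈ 35.8.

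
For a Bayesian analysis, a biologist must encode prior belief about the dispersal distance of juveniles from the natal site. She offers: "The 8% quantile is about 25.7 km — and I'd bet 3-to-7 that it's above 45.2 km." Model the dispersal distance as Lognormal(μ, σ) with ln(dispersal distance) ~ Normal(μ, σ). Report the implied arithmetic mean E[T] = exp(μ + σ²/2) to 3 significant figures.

E[T] ≈ 40.5 km

If T ~ Lognormal(μ,σ) then ln T ~ Normal(μ,σ), so the p-quantile of ln T is μ + z_p·σ.
ln(25.7) = 3.246 and ln(45.2) = 3.811; z_{0.08} = -1.405, z_{0.7} = 0.5244.
σ = (3.811 − 3.246)/(0.5244 − (-1.405)) = 0.293.
μ = 3.246 − (-1.405)·0.293 = 3.658.
E[T] = exp(μ + σ²/2) = exp(3.658 + 0.0428) = 40.5 km.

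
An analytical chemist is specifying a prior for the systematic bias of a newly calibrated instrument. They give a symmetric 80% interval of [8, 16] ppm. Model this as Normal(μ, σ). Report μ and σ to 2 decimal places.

A symmetric 80% interval runs μ ± z·σ with z = 1.282.
Half-width = 4, so σ = 4/1.282 = 3.12.
μ is the interval midpoint, 12.00.

μ = 12.00, σ = 3.12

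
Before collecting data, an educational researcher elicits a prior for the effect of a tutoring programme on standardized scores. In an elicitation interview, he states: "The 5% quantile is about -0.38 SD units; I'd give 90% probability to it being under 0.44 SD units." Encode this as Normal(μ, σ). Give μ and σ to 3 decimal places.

The p-quantile of Normal(μ,σ) is μ + z_p·σ, with z_{0.05} = -1.645 and z_{0.9} = 1.282.
Eliminate σ: μ = (z₂·x₁ − z₁·x₂)/(z₂ − z₁) = (1.282·-0.38 − (-1.645)·0.44)/2.926 = 0.081.
Then σ = (x₂ − x₁)/(z₂ − z₁) = (0.44 − -0.38)/2.926 = 0.280.

μ = 0.081, σ = 0.280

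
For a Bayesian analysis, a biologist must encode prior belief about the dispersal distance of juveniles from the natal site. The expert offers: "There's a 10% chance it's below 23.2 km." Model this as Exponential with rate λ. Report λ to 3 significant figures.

P(T < 23.2) = 1 − e^(−λ·23.2) = 0.1, so λ = −ln(1−0.1)/23.2 = −ln(0.9)/23.2 = 0.00454.

λ ≈ 0.00454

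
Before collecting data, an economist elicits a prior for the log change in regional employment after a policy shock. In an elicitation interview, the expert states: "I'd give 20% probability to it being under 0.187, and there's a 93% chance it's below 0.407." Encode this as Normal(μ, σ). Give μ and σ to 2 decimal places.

μ = 0.27, σ = 0.09

For Normal(μ,σ), the p-quantile is μ + z_p·σ. Here z_{0.2} = -0.8416, z_{0.93} = 1.476.
So 0.187 = μ − 0.8416σ and 0.407 = μ + 1.476σ.
Subtracting: σ = (0.407 − 0.187)/(1.476 − (-0.8416)) = 0.09.
Then μ = 0.187 − (-0.8416)·0.09 = 0.27.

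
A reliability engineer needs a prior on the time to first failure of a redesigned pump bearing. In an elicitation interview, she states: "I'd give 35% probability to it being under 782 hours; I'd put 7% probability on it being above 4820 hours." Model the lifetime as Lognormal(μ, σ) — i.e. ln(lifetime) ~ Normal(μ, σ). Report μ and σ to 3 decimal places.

μ ≈ 7.038, σ ≈ 0.977

If T ~ Lognormal(μ,σ) then ln T ~ Normal(μ,σ), so the p-quantile of ln T is μ + z_p·σ.
ln(782) = 6.662 and ln(4820) = 8.481; z_{0.35} = -0.3853, z_{0.93} = 1.476.
σ = (8.481 − 6.662)/(1.476 − (-0.3853)) = 0.977.
μ = 6.662 − (-0.3853)·0.977 = 7.038.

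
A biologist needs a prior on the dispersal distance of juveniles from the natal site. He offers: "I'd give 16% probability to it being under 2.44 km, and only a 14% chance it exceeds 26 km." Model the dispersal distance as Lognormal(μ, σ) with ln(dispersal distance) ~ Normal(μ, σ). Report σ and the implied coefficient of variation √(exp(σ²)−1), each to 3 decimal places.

σ ≈ 1.140, CV ≈ 1.634

If T ~ Lognormal(μ,σ) then ln T ~ Normal(μ,σ), so the p-quantile of ln T is μ + z_p·σ.
ln(2.44) = 0.892 and ln(26) = 3.258; z_{0.16} = -0.9945, z_{0.86} = 1.08.
σ = (3.258 − 0.892)/(1.08 − (-0.9945)) = 1.140.
μ = 0.892 − (-0.9945)·1.140 = 2.026.
CV = √(exp(σ²)−1) = √(exp(1.3005)−1) = 1.634.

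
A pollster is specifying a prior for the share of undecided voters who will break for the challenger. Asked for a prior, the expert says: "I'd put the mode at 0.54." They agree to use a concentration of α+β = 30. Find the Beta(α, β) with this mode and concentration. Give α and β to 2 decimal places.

For α,β > 1 the Beta mode is (α−1)/(α+β−2). With α+β = 30, the mode is (α−1)/28.
Set (α−1)/28 = 0.54 → α = 1 + 0.54·28 = 16.12.
β = 30 − α = 13.88.

α = 16.12, β = 13.88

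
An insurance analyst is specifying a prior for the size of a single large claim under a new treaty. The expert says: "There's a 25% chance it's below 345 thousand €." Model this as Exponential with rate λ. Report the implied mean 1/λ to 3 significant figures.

mean ≈ 1200 thousand €

P(T < 345.0) = 1 − e^(−λ·345.0) = 0.25, so λ = −ln(1−0.25)/345.0 = −ln(0.75)/345.0 = 0.000834.
Mean = 1/λ = 1200 thousand €.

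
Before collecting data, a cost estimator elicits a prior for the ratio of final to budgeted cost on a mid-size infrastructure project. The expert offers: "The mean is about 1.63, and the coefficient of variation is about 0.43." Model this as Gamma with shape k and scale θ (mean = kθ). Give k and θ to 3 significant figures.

k ≈ 5.41, θ ≈ 0.301

For Gamma(k, scale θ): mean = kθ, variance = kθ², so CV = 1/√k.
CV = 0.43, hence k = 1/CV² = 5.41.
Then θ = mean/k = 1.63/5.41 = 0.301.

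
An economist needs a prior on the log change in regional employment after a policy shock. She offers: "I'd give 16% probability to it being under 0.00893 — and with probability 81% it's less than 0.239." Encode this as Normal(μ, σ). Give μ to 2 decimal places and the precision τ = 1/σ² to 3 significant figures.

μ = 0.13, τ = 66.2

For Normal(μ,σ), the p-quantile is μ + z_p·σ. Here z_{0.16} = -0.9945, z_{0.81} = 0.8779.
So 0.00893 = μ − 0.9945σ and 0.239 = μ + 0.8779σ.
Subtracting: σ = (0.239 − 0.00893)/(0.8779 − (-0.9945)) = 0.12.
Then μ = 0.00893 − (-0.9945)·0.12 = 0.13.
Precision τ = 1/σ² = 1/0.1229² = 66.2.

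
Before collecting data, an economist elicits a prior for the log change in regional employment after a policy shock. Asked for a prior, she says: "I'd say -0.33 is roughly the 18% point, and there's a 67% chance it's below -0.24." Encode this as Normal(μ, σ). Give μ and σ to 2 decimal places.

The p-quantile of Normal(μ,σ) is μ + z_p·σ, with z_{0.18} = -0.9154 and z_{0.67} = 0.4399.
Eliminate σ: μ = (z₂·x₁ − z₁·x₂)/(z₂ − z₁) = (0.4399·-0.33 − (-0.9154)·-0.24)/1.355 = -0.27.
Then σ = (x₂ − x₁)/(z₂ − z₁) = (-0.24 − -0.33)/1.355 = 0.07.

μ = -0.27, σ = 0.07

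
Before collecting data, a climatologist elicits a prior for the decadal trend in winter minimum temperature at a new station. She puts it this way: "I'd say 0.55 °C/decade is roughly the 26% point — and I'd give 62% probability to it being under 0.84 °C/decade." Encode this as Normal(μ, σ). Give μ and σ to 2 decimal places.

μ = 0.75, σ = 0.31

The p-quantile of Normal(μ,σ) is μ + z_p·σ, with z_{0.26} = -0.6433 and z_{0.62} = 0.3055.
Eliminate σ: μ = (z₂·x₁ − z₁·x₂)/(z₂ − z₁) = (0.3055·0.55 − (-0.6433)·0.84)/0.9488 = 0.75.
Then σ = (x₂ − x₁)/(z₂ − z₁) = (0.84 − 0.55)/0.9488 = 0.31.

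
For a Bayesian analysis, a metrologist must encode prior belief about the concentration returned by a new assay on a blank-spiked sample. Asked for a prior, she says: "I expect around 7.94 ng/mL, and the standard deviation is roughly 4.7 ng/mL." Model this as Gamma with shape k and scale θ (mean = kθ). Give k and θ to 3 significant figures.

k ≈ 2.85, θ ≈ 2.78

For Gamma(k, scale θ): mean = kθ, variance = kθ², so CV = 1/√k.
CV = SD/mean = 4.7/7.94 = 0.5919, hence k = 1/CV² = 2.85.
Then θ = mean/k = 7.94/2.85 = 2.78.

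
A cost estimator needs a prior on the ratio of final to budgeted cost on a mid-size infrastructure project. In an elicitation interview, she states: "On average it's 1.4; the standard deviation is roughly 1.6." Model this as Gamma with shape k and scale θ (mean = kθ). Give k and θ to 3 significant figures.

k ≈ 0.766, θ ≈ 1.83

For Gamma(k, scale θ): mean = kθ, variance = kθ², so CV = 1/√k.
CV = SD/mean = 1.6/1.4 = 1.143, hence k = 1/CV² = 0.766.
Then θ = mean/k = 1.4/0.766 = 1.83.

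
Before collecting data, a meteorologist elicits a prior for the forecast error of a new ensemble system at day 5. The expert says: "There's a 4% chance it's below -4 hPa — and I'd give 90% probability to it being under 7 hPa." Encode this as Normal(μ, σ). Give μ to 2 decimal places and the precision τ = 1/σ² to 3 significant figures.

μ = 2.35, τ = 0.076

The p-quantile of Normal(μ,σ) is μ + z_p·σ, with z_{0.04} = -1.751 and z_{0.9} = 1.282.
Eliminate σ: μ = (z₂·x₁ − z₁·x₂)/(z₂ − z₁) = (1.282·-4 − (-1.751)·7)/3.032 = 2.35.
Then σ = (x₂ − x₁)/(z₂ − z₁) = (7 − -4)/3.032 = 3.63.
Precision τ = 1/σ² = 1/3.628² = 0.076.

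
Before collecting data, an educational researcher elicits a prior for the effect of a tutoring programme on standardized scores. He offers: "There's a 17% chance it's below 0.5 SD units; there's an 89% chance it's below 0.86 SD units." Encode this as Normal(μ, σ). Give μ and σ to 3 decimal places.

μ = 0.658, σ = 0.165

For Normal(μ,σ), the p-quantile is μ + z_p·σ. Here z_{0.17} = -0.9542, z_{0.89} = 1.227.
So 0.5 = μ − 0.9542σ and 0.86 = μ + 1.227σ.
Subtracting: σ = (0.86 − 0.5)/(1.227 − (-0.9542)) = 0.165.
Then μ = 0.5 − (-0.9542)·0.165 = 0.658.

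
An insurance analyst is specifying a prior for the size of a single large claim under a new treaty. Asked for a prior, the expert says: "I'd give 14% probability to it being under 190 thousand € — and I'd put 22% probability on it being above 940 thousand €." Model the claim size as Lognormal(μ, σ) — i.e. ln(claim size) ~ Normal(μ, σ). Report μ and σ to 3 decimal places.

μ ≈ 6.179, σ ≈ 0.863

If T ~ Lognormal(μ,σ) then ln T ~ Normal(μ,σ), so the p-quantile of ln T is μ + z_p·σ.
ln(190) = 5.247 and ln(940) = 6.846; z_{0.14} = -1.08, z_{0.78} = 0.7722.
σ = (6.846 − 5.247)/(0.7722 − (-1.08)) = 0.863.
μ = 5.247 − (-1.08)·0.863 = 6.179.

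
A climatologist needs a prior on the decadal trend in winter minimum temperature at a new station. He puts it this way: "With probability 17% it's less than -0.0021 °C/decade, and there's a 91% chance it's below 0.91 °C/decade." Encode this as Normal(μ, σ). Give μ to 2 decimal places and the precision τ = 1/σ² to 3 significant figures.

μ = 0.38, τ = 6.33

For Normal(μ,σ), the p-quantile is μ + z_p·σ. Here z_{0.17} = -0.9542, z_{0.91} = 1.341.
So -0.0021 = μ − 0.9542σ and 0.91 = μ + 1.341σ.
Subtracting: σ = (0.91 − -0.0021)/(1.341 − (-0.9542)) = 0.40.
Then μ = -0.0021 − (-0.9542)·0.40 = 0.38.
Precision τ = 1/σ² = 1/0.3974² = 6.33.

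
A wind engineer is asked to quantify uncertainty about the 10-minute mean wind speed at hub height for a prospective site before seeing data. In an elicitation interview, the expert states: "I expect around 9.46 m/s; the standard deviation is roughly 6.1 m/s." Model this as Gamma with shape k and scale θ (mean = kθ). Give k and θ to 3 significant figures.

k ≈ 2.41, θ ≈ 3.93

For Gamma(k, scale θ): mean = kθ, variance = kθ², so CV = 1/√k.
CV = SD/mean = 6.1/9.46 = 0.6448, hence k = 1/CV² = 2.41.
Then θ = mean/k = 9.46/2.41 = 3.93.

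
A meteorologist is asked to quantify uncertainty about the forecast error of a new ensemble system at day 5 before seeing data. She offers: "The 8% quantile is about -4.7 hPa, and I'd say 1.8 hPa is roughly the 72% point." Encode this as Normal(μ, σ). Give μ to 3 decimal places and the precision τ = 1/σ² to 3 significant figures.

μ = -0.106, τ = 0.0935

The p-quantile of Normal(μ,σ) is μ + z_p·σ, with z_{0.08} = -1.405 and z_{0.72} = 0.5828.
Eliminate σ: μ = (z₂·x₁ − z₁·x₂)/(z₂ − z₁) = (0.5828·-4.7 − (-1.405)·1.8)/1.988 = -0.106.
Then σ = (x₂ − x₁)/(z₂ − z₁) = (1.8 − -4.7)/1.988 = 3.270.
Precision τ = 1/σ² = 1/3.27² = 0.0935.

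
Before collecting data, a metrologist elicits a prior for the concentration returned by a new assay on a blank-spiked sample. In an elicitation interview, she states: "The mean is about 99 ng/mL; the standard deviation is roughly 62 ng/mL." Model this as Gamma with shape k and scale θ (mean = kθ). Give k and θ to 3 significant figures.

k ≈ 2.55, θ ≈ 38.8

For Gamma(k, scale θ): mean = kθ, variance = kθ², so CV = 1/√k.
CV = SD/mean = 62/99 = 0.6263, hence k = 1/CV² = 2.55.
Then θ = mean/k = 99/2.55 = 38.8.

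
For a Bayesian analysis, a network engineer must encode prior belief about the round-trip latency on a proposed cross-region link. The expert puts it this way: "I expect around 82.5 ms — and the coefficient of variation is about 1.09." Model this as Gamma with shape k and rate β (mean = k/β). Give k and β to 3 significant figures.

For Gamma(k, rate β): mean = k/β, variance = k/β², so CV = 1/√k.
CV = 1.09, hence k = 1/CV² = 0.842.
Then β = k/mean = 0.842/82.5 = 0.0102.

k ≈ 0.842, β ≈ 0.0102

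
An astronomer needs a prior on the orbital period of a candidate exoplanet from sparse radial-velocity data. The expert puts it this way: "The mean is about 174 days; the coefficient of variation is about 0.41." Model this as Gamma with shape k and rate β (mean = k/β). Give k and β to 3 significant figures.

For Gamma(k, rate β): mean = k/β, variance = k/β², so CV = 1/√k.
CV = 0.41, hence k = 1/CV² = 5.95.
Then β = k/mean = 5.95/174 = 0.0342.

k ≈ 5.95, β ≈ 0.0342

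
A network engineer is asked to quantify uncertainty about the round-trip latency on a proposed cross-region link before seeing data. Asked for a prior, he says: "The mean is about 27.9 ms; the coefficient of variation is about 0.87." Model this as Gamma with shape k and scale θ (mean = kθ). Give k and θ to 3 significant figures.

For Gamma(k, scale θ): mean = kθ, variance = kθ², so CV = 1/√k.
CV = 0.87, hence k = 1/CV² = 1.32.
Then θ = mean/k = 27.9/1.32 = 21.1.

k ≈ 1.32, θ ≈ 21.1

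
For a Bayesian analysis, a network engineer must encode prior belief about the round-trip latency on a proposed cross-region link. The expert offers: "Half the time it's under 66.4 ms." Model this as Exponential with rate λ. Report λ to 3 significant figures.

λ ≈ 0.0104

Exponential median = ln 2 / λ, so λ = ln 2 / 66.4 = 0.0104.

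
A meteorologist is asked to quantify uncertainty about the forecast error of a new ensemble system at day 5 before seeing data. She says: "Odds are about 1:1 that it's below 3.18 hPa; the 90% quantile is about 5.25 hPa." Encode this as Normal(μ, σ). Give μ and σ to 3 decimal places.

μ = 3.180, σ = 1.615

For Normal(μ,σ), the p-quantile is μ + z_p·σ. Here z_{0.5} = 0, z_{0.9} = 1.282.
So 3.18 = μ + 0σ and 5.25 = μ + 1.282σ.
Subtracting: σ = (5.25 − 3.18)/(1.282 − (0)) = 1.615.
Then μ = 3.18 − (0)·1.615 = 3.180.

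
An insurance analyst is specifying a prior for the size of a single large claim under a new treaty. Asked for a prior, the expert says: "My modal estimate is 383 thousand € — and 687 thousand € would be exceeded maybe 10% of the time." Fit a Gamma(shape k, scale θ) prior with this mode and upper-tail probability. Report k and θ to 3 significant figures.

k ≈ 6.58, θ ≈ 68.7

Gamma(k,θ) with k>1 has mode (k−1)θ, so θ = 383/(k−1).
Need P(X < 687) = 0.9 with θ tied to k this way. Start at k = 2, θ = 383: P(X<687) ≈ 0.535.
Too low — raise k to concentrate. Iterating converges to k ≈ 6.58.
Then θ = 383/(6.58−1) ≈ 68.7.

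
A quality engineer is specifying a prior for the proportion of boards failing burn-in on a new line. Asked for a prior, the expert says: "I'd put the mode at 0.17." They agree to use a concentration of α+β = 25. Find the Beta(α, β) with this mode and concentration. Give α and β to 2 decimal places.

For α,β > 1 the Beta mode is (α−1)/(α+β−2). With α+β = 25, the mode is (α−1)/23.
Set (α−1)/23 = 0.17 → α = 1 + 0.17·23 = 4.91.
β = 25 − α = 20.09.

α = 4.91, β = 20.09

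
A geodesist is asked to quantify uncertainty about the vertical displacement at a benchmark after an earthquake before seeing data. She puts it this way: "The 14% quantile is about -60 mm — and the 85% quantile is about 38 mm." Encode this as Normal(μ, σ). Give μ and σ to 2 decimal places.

μ = -9.98, σ = 46.30

The p-quantile of Normal(μ,σ) is μ + z_p·σ, with z_{0.14} = -1.08 and z_{0.85} = 1.036.
Eliminate σ: μ = (z₂·x₁ − z₁·x₂)/(z₂ − z₁) = (1.036·-60 − (-1.08)·38)/2.117 = -9.98.
Then σ = (x₂ − x₁)/(z₂ − z₁) = (38 − -60)/2.117 = 46.30.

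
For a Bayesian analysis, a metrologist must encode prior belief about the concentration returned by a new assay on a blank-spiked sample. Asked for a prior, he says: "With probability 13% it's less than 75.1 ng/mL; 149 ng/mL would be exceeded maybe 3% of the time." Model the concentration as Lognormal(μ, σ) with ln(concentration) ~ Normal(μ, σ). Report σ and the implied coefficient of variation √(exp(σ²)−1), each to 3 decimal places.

σ ≈ 0.228, CV ≈ 0.231

If T ~ Lognormal(μ,σ) then ln T ~ Normal(μ,σ), so the p-quantile of ln T is μ + z_p·σ.
ln(75.1) = 4.319 and ln(149) = 5.004; z_{0.13} = -1.126, z_{0.97} = 1.881.
σ = (5.004 − 4.319)/(1.881 − (-1.126)) = 0.228.
μ = 4.319 − (-1.126)·0.228 = 4.575.
CV = √(exp(σ²)−1) = √(exp(0.0519)−1) = 0.231.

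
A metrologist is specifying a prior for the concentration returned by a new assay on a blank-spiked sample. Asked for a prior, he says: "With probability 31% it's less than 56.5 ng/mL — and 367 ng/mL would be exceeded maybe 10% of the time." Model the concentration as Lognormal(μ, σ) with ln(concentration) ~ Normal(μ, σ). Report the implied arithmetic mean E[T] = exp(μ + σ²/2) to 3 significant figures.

E[T] ≈ 166 ng/mL

If T ~ Lognormal(μ,σ) then ln T ~ Normal(μ,σ), so the p-quantile of ln T is μ + z_p·σ.
ln(56.5) = 4.034 and ln(367) = 5.905; z_{0.31} = -0.4959, z_{0.9} = 1.282.
σ = (5.905 − 4.034)/(1.282 − (-0.4959)) = 1.053.
μ = 4.034 − (-0.4959)·1.053 = 4.556.
E[T] = exp(μ + σ²/2) = exp(4.556 + 0.5541) = 166 ng/mL.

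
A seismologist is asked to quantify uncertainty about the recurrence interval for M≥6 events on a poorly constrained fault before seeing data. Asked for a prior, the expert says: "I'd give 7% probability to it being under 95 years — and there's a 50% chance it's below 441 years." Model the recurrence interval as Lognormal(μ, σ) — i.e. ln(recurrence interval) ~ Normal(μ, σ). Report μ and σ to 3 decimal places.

μ ≈ 6.089, σ ≈ 1.040

If T ~ Lognormal(μ,σ) then ln T ~ Normal(μ,σ), so the p-quantile of ln T is μ + z_p·σ.
ln(95) = 4.554 and ln(441) = 6.089; z_{0.07} = -1.476, z_{0.5} = 0.
σ = (6.089 − 4.554)/(0 − (-1.476)) = 1.040.
μ = 4.554 − (-1.476)·1.040 = 6.089.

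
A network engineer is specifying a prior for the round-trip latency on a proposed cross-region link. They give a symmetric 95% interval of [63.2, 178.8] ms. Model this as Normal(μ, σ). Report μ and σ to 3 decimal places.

μ = 121.000, σ = 29.490

A symmetric 95% interval runs μ ± z·σ with z = 1.96.
Half-width = 57.8, so σ = 57.8/1.96 = 29.490.
μ is the interval midpoint, 121.000.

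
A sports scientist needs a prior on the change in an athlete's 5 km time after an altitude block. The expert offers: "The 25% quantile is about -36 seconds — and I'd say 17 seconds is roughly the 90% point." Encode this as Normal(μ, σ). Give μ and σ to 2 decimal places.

μ = -17.72, σ = 27.10

For Normal(μ,σ), the p-quantile is μ + z_p·σ. Here z_{0.25} = -0.6745, z_{0.9} = 1.282.
So -36 = μ − 0.6745σ and 17 = μ + 1.282σ.
Subtracting: σ = (17 − -36)/(1.282 − (-0.6745)) = 27.10.
Then μ = -36 − (-0.6745)·27.10 = -17.72.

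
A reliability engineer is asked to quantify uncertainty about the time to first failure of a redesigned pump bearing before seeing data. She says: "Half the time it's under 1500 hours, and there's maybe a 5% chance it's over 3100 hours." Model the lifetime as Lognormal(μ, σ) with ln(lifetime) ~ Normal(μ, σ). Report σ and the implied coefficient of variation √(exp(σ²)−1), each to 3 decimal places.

If T ~ Lognormal(μ,σ) then ln T ~ Normal(μ,σ), so the p-quantile of ln T is μ + z_p·σ.
ln(1500) = 7.313 and ln(3100) = 8.039; z_{0.5} = 0, z_{0.95} = 1.645.
σ = (8.039 − 7.313)/(1.645 − (0)) = 0.441.
μ = 7.313 − (0)·0.441 = 7.313.
CV = √(exp(σ²)−1) = √(exp(0.1948)−1) = 0.464.

σ ≈ 0.441, CV ≈ 0.464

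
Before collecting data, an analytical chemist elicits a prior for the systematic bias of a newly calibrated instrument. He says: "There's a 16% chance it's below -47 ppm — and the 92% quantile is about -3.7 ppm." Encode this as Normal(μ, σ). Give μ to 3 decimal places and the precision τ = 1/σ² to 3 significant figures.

μ = -29.055, τ = 0.00307

The p-quantile of Normal(μ,σ) is μ + z_p·σ, with z_{0.16} = -0.9945 and z_{0.92} = 1.405.
Eliminate σ: μ = (z₂·x₁ − z₁·x₂)/(z₂ − z₁) = (1.405·-47 − (-0.9945)·-3.7)/2.4 = -29.055.
Then σ = (x₂ − x₁)/(z₂ − z₁) = (-3.7 − -47)/2.4 = 18.045.
Precision τ = 1/σ² = 1/18.05² = 0.00307.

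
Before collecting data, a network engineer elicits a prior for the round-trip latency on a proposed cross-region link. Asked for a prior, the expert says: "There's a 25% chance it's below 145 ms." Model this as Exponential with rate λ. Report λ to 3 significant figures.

P(T < 145.0) = 1 − e^(−λ·145.0) = 0.25, so λ = −ln(1−0.25)/145.0 = −ln(0.75)/145.0 = 0.00198.

λ ≈ 0.00198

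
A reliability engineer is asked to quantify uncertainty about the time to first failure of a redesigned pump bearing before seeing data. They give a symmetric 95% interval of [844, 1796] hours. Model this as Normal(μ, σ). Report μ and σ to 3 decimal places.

μ = 1320.000, σ = 242.862

A symmetric 95% interval runs μ ± z·σ with z = 1.96.
Half-width = 476, so σ = 476/1.96 = 242.862.
μ is the interval midpoint, 1320.000.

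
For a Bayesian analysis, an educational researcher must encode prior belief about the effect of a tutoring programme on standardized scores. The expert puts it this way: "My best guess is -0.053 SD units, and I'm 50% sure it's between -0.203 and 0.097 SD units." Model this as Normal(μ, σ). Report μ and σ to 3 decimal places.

μ = -0.053, σ = 0.222

A symmetric 50% interval runs μ ± z·σ with z = 0.6745.
Half-width = 0.15, so σ = 0.15/0.6745 = 0.222.
μ is the stated best guess, -0.053.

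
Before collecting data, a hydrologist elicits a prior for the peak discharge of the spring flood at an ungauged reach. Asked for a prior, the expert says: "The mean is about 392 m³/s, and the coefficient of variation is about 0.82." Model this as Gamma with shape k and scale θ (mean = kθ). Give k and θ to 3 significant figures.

For Gamma(k, scale θ): mean = kθ, variance = kθ², so CV = 1/√k.
CV = 0.82, hence k = 1/CV² = 1.49.
Then θ = mean/k = 392/1.49 = 264.

k ≈ 1.49, θ ≈ 264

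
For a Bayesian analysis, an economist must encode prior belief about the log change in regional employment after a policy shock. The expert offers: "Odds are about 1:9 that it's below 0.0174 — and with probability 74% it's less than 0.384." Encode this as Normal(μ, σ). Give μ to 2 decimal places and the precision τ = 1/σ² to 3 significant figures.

μ = 0.26, τ = 27.6

For Normal(μ,σ), the p-quantile is μ + z_p·σ. Here z_{0.1} = -1.282, z_{0.74} = 0.6433.
So 0.0174 = μ − 1.282σ and 0.384 = μ + 0.6433σ.
Subtracting: σ = (0.384 − 0.0174)/(0.6433 − (-1.282)) = 0.19.
Then μ = 0.0174 − (-1.282)·0.19 = 0.26.
Precision τ = 1/σ² = 1/0.1905² = 27.6.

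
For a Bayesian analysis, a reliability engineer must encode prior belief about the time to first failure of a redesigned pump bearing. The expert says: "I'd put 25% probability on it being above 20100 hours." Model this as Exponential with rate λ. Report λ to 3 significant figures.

λ ≈ 6.9e-05

P(T > 20100.0) = e^(−λ·20100.0) = 0.25, so λ = −ln(0.25)/20100.0 = 6.9e-05.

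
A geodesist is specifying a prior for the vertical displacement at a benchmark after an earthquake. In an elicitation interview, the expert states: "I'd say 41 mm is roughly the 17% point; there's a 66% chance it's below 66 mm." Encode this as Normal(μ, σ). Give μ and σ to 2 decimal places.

μ = 58.45, σ = 18.29

For Normal(μ,σ), the p-quantile is μ + z_p·σ. Here z_{0.17} = -0.9542, z_{0.66} = 0.4125.
So 41 = μ − 0.9542σ and 66 = μ + 0.4125σ.
Subtracting: σ = (66 − 41)/(0.4125 − (-0.9542)) = 18.29.
Then μ = 41 − (-0.9542)·18.29 = 58.45.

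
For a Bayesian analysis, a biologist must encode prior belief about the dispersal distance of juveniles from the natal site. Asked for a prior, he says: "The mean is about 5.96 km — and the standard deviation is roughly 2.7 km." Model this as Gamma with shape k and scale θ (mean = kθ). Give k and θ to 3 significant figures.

For Gamma(k, scale θ): mean = kθ, variance = kθ², so CV = 1/√k.
CV = SD/mean = 2.7/5.96 = 0.453, hence k = 1/CV² = 4.87.
Then θ = mean/k = 5.96/4.87 = 1.22.

k ≈ 4.87, θ ≈ 1.22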